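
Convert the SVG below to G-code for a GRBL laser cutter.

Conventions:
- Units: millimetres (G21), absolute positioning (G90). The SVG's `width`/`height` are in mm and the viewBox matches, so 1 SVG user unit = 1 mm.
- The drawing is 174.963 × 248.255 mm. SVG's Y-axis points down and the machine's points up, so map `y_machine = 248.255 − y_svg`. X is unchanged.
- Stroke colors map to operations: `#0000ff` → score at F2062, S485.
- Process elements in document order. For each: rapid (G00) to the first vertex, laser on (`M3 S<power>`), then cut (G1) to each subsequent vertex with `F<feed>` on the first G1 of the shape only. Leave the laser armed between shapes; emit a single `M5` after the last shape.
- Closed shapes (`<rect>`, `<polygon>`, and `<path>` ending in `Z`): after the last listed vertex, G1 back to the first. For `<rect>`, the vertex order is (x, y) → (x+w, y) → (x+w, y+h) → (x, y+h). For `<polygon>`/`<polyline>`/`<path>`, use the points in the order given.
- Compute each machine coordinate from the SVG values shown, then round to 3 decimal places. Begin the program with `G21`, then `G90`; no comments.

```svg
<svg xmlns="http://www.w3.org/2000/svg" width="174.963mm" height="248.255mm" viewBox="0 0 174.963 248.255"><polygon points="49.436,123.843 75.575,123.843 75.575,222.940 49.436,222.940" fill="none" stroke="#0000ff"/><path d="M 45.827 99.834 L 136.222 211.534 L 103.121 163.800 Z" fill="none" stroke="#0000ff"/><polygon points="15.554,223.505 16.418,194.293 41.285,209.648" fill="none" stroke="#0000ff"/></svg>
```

viewBox `0 0 174.963 248.255` with mm width/height → 1 unit = 1 mm. Flip: y_m = 248.255 − y_svg.

**Shape 1** — `<polygon>` rectangle, stroke `#0000ff` → score (S485, F2062). Machine vertices: (49.436,124.412) → (75.575,124.412) → (75.575,25.315) → (49.436,25.315) → (49.436,124.412). Closed: final G1 returns to the first vertex.

**Shape 2** — `<path>` closed polygon, stroke `#0000ff` → score (S485, F2062). Machine vertices: (45.827,148.421) → (136.222,36.721) → (103.121,84.455) → (45.827,148.421). Closed: final G1 returns to the first vertex.

**Shape 3** — `<polygon>` regular polygon, stroke `#0000ff` → score (S485, F2062). Machine vertices: (15.554,24.750) → (16.418,53.962) → (41.285,38.607) → (15.554,24.750). Closed: final G1 returns to the first vertex.

G21
G90
G00 X49.436 Y124.412
M3 S485
G1 X75.575 Y124.412 F2062
G1 X75.575 Y25.315
G1 X49.436 Y25.315
G1 X49.436 Y124.412
G00 X45.827 Y148.421
M3 S485
G1 X136.222 Y36.721 F2062
G1 X103.121 Y84.455
G1 X45.827 Y148.421
G00 X15.554 Y24.750
M3 S485
G1 X16.418 Y53.962 F2062
G1 X41.285 Y38.607
G1 X15.554 Y24.750
M5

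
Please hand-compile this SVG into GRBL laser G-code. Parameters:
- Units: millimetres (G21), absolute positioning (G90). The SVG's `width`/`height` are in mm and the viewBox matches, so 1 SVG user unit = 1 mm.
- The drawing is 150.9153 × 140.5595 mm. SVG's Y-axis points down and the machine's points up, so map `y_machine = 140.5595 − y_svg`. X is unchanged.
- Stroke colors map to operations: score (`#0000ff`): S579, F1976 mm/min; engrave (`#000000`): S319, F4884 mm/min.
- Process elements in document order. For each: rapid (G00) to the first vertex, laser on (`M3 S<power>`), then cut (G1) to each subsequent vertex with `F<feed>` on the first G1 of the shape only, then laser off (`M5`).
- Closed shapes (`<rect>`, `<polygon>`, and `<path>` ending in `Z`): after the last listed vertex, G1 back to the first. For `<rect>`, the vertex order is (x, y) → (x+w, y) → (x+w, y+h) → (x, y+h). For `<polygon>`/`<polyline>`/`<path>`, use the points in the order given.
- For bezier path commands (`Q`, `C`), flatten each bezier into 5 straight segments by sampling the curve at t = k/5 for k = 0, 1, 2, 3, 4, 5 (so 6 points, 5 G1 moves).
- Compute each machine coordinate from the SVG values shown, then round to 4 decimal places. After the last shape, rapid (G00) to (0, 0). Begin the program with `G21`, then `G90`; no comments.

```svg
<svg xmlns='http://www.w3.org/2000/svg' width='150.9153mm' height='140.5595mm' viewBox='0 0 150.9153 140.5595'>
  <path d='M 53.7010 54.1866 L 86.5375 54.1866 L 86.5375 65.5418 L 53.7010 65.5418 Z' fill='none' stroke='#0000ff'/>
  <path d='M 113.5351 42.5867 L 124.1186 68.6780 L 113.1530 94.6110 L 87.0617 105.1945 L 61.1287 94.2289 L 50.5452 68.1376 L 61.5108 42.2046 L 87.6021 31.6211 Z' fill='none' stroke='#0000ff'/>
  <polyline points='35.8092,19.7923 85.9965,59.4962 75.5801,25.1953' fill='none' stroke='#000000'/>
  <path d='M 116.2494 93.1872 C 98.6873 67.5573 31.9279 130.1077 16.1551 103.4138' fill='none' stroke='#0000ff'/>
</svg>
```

G21
G90
G00 X53.7010 Y86.3729
M3 S579
G1 X86.5375 Y86.3729 F1976
G1 X86.5375 Y75.0177
G1 X53.7010 Y75.0177
G1 X53.7010 Y86.3729
M5
G00 X113.5351 Y97.9728
M3 S579
G1 X124.1186 Y71.8815 F1976
G1 X113.1530 Y45.9485
G1 X87.0617 Y35.3650
G1 X61.1287 Y46.3306
G1 X50.5452 Y72.4219
G1 X61.5108 Y98.3549
G1 X87.6021 Y108.9384
G1 X113.5351 Y97.9728
M5
G00 X35.8092 Y120.7672
M3 S319
G1 X85.9965 Y81.0633 F4884
G1 X75.5801 Y115.3642
M5
G00 X116.2494 Y47.3723
M3 S579
G1 X100.6099 Y53.5880 F1976
G1 X77.9719 Y47.1568
G1 X53.1443 Y36.5951
G1 X30.9357 Y30.4193
G1 X16.1551 Y37.1457
M5
G00 X0.0000 Y0.0000

Since the viewBox matches the mm dimensions, user units are millimetres directly. The only transform is the Y-flip y_m = 140.5595 − y_svg.

Shape 1 is a rectangle drawn with `<path>`. Its stroke #0000ff means score at S579, F1976. After flipping Y the toolpath is (53.7010,86.3729) → (86.5375,86.3729) → (86.5375,75.0177) → (53.7010,75.0177) → (53.7010,86.3729), returning to the start.

Shape 2 is a regular polygon drawn with `<path>`. Its stroke #0000ff means score at S579, F1976. After flipping Y the toolpath is (113.5351,97.9728) → (124.1186,71.8815) → (113.1530,45.9485) → (87.0617,35.3650) → (61.1287,46.3306) → (50.5452,72.4219) → (61.5108,98.3549) → (87.6021,108.9384) → (113.5351,97.9728), returning to the start.

Shape 3 is a open polyline drawn with `<polyline>`. Its stroke #000000 means engrave at S319, F4884. After flipping Y the toolpath is (35.8092,120.7672) → (85.9965,81.0633) → (75.5801,115.3642).

Shape 4 is a cubic bezier drawn with `<path>`. Its stroke #0000ff means score at S579, F1976. After flipping Y the toolpath is (116.2494,47.3723) → (100.6099,53.5880) → (77.9719,47.1568) → (53.1443,36.5951) → (30.9357,30.4193) → (16.1551,37.1457).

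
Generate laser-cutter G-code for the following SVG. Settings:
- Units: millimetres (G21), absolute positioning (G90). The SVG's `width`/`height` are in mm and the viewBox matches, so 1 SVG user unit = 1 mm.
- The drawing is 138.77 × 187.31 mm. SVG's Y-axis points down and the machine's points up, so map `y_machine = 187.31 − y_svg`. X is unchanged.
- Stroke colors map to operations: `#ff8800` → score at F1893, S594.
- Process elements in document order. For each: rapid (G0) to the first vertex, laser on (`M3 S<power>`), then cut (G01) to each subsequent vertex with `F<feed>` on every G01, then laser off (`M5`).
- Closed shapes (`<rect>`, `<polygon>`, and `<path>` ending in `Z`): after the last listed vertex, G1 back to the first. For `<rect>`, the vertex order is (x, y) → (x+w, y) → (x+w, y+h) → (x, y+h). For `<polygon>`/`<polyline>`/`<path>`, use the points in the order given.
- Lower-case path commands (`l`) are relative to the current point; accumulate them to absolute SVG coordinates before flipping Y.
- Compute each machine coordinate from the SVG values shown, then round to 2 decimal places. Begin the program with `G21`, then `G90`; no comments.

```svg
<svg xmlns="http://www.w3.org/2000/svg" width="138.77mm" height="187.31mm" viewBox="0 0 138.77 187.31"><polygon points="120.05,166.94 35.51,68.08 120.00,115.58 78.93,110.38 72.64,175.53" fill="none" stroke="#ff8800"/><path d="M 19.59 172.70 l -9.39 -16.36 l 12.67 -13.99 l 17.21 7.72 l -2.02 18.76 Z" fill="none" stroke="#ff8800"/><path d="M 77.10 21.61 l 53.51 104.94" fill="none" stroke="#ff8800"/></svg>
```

1 u = 1 mm; y_m = 187.31 − y.

[1] `<polygon>` closed polygon, #ff8800→score S594 F1893: (120.05,20.37) → (35.51,119.23) → (120.00,71.73) → (78.93,76.93) → (72.64,11.78) → (120.05,20.37) (closed)

[2] `<path>` regular polygon, #ff8800→score S594 F1893: (19.59,14.61) → (10.20,30.97) → (22.87,44.96) → (40.08,37.24) → (38.06,18.48) → (19.59,14.61) (closed)

[3] `<path>` line segment, #ff8800→score S594 F1893: (77.10,165.70) → (130.61,60.76)

G21
G90
G0 X120.05 Y20.37
M3 S594
G01 X35.51 Y119.23 F1893
G01 X120.00 Y71.73 F1893
G01 X78.93 Y76.93 F1893
G01 X72.64 Y11.78 F1893
G01 X120.05 Y20.37 F1893
M5
G0 X19.59 Y14.61
M3 S594
G01 X10.20 Y30.97 F1893
G01 X22.87 Y44.96 F1893
G01 X40.08 Y37.24 F1893
G01 X38.06 Y18.48 F1893
G01 X19.59 Y14.61 F1893
M5
G0 X77.10 Y165.70
M3 S594
G01 X130.61 Y60.76 F1893
M5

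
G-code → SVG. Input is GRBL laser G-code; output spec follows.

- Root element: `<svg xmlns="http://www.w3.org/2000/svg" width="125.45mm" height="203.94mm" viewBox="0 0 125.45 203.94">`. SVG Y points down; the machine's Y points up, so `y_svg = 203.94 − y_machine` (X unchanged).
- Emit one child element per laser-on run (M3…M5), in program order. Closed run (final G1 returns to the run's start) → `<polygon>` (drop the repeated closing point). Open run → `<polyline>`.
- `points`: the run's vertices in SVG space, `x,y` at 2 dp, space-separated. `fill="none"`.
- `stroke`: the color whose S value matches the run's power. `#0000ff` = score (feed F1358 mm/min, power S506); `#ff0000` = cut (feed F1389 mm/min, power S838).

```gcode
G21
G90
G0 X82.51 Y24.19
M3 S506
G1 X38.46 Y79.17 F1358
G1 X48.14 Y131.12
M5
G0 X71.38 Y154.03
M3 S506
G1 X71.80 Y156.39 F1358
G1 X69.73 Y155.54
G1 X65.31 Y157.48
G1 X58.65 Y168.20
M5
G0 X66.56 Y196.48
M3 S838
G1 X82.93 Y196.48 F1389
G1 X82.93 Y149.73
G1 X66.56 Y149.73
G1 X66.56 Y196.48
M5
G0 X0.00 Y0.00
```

Each laser-on run becomes one SVG element. Flip Y back into SVG space with y_svg = 203.94 − y_machine.

Run 1: the run's S506 means `#0000ff` (score). The run is open, so emit a `<polyline>` with points (Y-flipped): 82.51,179.75 38.46,124.77 48.14,72.82.

Run 2: the run's S506 means `#0000ff` (score). The run is open, so emit a `<polyline>` with points (Y-flipped): 71.38,49.91 71.80,47.55 69.73,48.40 65.31,46.46 58.65,35.74.

Run 3: power S838 maps to stroke `#ff0000` (cut). The run returns to its start, so emit a `<polygon>` with points (Y-flipped): 66.56,7.46 82.93,7.46 82.93,54.21 66.56,54.21.

<svg xmlns="http://www.w3.org/2000/svg" width="125.45mm" height="203.94mm" viewBox="0 0 125.45 203.94">
  <polyline points="82.51,179.75 38.46,124.77 48.14,72.82" fill="none" stroke="#0000ff"/>
  <polyline points="71.38,49.91 71.80,47.55 69.73,48.40 65.31,46.46 58.65,35.74" fill="none" stroke="#0000ff"/>
  <polygon points="66.56,7.46 82.93,7.46 82.93,54.21 66.56,54.21" fill="none" stroke="#ff0000"/>
</svg>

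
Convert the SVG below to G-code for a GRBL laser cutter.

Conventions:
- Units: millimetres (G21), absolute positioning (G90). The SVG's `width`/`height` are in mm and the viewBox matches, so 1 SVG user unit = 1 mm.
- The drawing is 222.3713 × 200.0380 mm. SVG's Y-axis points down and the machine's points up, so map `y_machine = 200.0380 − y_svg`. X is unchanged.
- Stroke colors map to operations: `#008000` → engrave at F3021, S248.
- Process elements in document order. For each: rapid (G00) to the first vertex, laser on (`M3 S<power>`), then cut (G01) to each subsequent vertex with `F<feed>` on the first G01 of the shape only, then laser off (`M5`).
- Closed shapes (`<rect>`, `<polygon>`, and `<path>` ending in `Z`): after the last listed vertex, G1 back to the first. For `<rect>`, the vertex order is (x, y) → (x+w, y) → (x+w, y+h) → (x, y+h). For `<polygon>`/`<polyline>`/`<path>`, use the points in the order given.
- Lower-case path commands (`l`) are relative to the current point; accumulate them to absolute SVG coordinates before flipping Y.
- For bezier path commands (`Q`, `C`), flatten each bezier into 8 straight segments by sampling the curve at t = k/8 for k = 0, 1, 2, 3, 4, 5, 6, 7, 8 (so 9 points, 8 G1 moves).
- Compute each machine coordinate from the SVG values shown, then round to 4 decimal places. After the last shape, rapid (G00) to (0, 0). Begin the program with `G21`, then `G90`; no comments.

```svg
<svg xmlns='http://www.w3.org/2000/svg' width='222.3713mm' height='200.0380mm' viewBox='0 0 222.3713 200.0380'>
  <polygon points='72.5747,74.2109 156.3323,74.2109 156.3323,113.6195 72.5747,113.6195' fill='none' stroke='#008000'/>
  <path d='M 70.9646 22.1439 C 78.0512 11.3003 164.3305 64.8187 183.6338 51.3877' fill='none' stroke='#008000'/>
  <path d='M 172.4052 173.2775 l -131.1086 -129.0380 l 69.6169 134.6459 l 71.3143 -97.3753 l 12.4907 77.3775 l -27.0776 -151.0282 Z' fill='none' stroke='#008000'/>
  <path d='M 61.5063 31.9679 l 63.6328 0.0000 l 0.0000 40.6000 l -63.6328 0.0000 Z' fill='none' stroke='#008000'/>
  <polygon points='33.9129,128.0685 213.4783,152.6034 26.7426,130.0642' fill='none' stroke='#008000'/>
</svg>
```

G21
G90
G00 X72.5747 Y125.8271
M3 S248
G01 X156.3323 Y125.8271 F3021
G01 X156.3323 Y86.4185
G01 X72.5747 Y86.4185
G01 X72.5747 Y125.8271
M5
G00 X70.9646 Y177.8941
M3 S248
G01 X77.0487 Y179.1999 F3021
G01 X88.8443 Y176.0107
G01 X104.6383 Y169.8651
G01 X122.7179 Y162.3019
G01 X141.3702 Y154.8601
G01 X158.8822 Y149.0783
G01 X173.5410 Y146.4955
G01 X183.6338 Y148.6503
M5
G00 X172.4052 Y26.7605
M3 S248
G01 X41.2966 Y155.7985 F3021
G01 X110.9135 Y21.1526
G01 X182.2278 Y118.5279
G01 X194.7185 Y41.1504
G01 X167.6409 Y192.1786
G01 X172.4052 Y26.7605
M5
G00 X61.5063 Y168.0701
M3 S248
G01 X125.1391 Y168.0701 F3021
G01 X125.1391 Y127.4701
G01 X61.5063 Y127.4701
G01 X61.5063 Y168.0701
M5
G00 X33.9129 Y71.9695
M3 S248
G01 X213.4783 Y47.4346 F3021
G01 X26.7426 Y69.9738
G01 X33.9129 Y71.9695
M5
G00 X0.0000 Y0.0000

viewBox `0 0 222.3713 200.0380` with mm width/height → 1 unit = 1 mm. Flip: y_m = 200.0380 − y_svg.

**Shape 1** — `<polygon>` rectangle, stroke `#008000` → engrave (S248, F3021). Machine vertices: (72.5747,125.8271) → (156.3323,125.8271) → (156.3323,86.4185) → (72.5747,86.4185) → (72.5747,125.8271). Closed: final G1 returns to the first vertex.

**Shape 2** — `<path>` cubic bezier, stroke `#008000` → engrave (S248, F3021). Control points (SVG): P0=(70.9646,22.1439), P1=(78.0512,11.3003), P2=(164.3305,64.8187), P3=(183.6338,51.3877); sampled at t=k/8. Machine vertices: (70.9646,177.8941) → (77.0487,179.1999) → (88.8443,176.0107) → (104.6383,169.8651) → (122.7179,162.3019) → (141.3702,154.8601) → (158.8822,149.0783) → (173.5410,146.4955) → (183.6338,148.6503). Open path.

**Shape 3** — `<path>` closed polygon, stroke `#008000` → engrave (S248, F3021). Machine vertices: (172.4052,26.7605) → (41.2966,155.7985) → (110.9135,21.1526) → (182.2278,118.5279) → (194.7185,41.1504) → (167.6409,192.1786) → (172.4052,26.7605). Closed: final G1 returns to the first vertex.

**Shape 4** — `<path>` rectangle, stroke `#008000` → engrave (S248, F3021). Machine vertices: (61.5063,168.0701) → (125.1391,168.0701) → (125.1391,127.4701) → (61.5063,127.4701) → (61.5063,168.0701). Closed: final G1 returns to the first vertex.

**Shape 5** — `<polygon>` closed polygon, stroke `#008000` → engrave (S248, F3021). Machine vertices: (33.9129,71.9695) → (213.4783,47.4346) → (26.7426,69.9738) → (33.9129,71.9695). Closed: final G1 returns to the first vertex.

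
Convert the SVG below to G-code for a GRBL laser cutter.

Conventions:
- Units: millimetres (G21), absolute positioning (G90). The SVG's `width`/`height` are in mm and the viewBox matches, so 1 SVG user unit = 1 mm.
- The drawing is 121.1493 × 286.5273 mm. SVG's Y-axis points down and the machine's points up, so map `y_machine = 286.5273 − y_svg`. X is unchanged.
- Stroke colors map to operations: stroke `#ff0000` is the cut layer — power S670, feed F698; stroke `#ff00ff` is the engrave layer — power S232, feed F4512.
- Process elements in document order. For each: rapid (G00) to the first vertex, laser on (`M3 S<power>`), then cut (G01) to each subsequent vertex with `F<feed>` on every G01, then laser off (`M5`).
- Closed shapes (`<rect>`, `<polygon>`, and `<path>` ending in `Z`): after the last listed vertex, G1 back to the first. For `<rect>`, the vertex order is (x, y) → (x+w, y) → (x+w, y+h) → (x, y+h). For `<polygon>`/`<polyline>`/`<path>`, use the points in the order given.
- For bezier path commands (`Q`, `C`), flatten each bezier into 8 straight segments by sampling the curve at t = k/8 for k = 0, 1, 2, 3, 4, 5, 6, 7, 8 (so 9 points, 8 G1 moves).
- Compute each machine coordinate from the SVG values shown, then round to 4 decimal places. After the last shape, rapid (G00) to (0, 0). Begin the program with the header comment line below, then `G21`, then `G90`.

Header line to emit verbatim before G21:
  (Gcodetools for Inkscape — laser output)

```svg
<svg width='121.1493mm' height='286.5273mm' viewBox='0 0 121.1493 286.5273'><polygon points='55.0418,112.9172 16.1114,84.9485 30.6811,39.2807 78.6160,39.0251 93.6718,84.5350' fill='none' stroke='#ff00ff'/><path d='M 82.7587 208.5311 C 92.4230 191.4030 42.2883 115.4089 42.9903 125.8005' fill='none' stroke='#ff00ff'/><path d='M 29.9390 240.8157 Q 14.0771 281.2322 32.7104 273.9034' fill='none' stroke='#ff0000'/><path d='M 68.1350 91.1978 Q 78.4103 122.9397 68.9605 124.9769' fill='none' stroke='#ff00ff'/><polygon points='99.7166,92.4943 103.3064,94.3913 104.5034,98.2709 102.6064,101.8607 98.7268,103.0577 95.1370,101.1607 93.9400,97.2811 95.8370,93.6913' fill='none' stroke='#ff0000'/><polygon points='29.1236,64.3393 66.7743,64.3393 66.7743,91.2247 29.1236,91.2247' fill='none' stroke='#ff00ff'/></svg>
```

(Gcodetools for Inkscape — laser output)
G21
G90
G00 X55.0418 Y173.6101
M3 S232
G01 X16.1114 Y201.5788 F4512
G01 X30.6811 Y247.2466 F4512
G01 X78.6160 Y247.5022 F4512
G01 X93.6718 Y201.9923 F4512
G01 X55.0418 Y173.6101 F4512
M5
G00 X82.7587 Y77.9962
M3 S232
G01 X83.7958 Y86.8949 F4512
G01 X80.5233 Y99.6101 F4512
G01 X74.2376 Y114.4396 F4512
G01 X66.2354 Y129.6814 F4512
G01 X57.8130 Y143.6331 F4512
G01 X50.2670 Y154.5927 F4512
G01 X44.8939 Y160.8580 F4512
G01 X42.9903 Y160.7268 F4512
M5
G00 X29.9390 Y45.7116
M3 S670
G01 X26.5125 Y36.3535 F698
G01 X24.1640 Y28.4874 F698
G01 X22.8935 Y22.1134 F698
G01 X22.7009 Y17.2314 F698
G01 X23.5863 Y13.8415 F698
G01 X25.5497 Y11.9436 F698
G01 X28.5911 Y11.5377 F698
G01 X32.7104 Y12.6239 F698
M5
G00 X68.1350 Y195.3295
M3 S232
G01 X70.3956 Y187.8582 F4512
G01 X72.0398 Y181.3151 F4512
G01 X73.0676 Y175.7003 F4512
G01 X73.4790 Y171.0138 F4512
G01 X73.2740 Y167.2555 F4512
G01 X72.4526 Y164.4255 F4512
G01 X71.0147 Y162.5238 F4512
G01 X68.9605 Y161.5504 F4512
M5
G00 X99.7166 Y194.0330
M3 S670
G01 X103.3064 Y192.1360 F698
G01 X104.5034 Y188.2564 F698
G01 X102.6064 Y184.6666 F698
G01 X98.7268 Y183.4696 F698
G01 X95.1370 Y185.3666 F698
G01 X93.9400 Y189.2462 F698
G01 X95.8370 Y192.8360 F698
G01 X99.7166 Y194.0330 F698
M5
G00 X29.1236 Y222.1880
M3 S232
G01 X66.7743 Y222.1880 F4512
G01 X66.7743 Y195.3026 F4512
G01 X29.1236 Y195.3026 F4512
G01 X29.1236 Y222.1880 F4512
M5
G00 X0.0000 Y0.0000

Since the viewBox matches the mm dimensions, user units are millimetres directly. The only transform is the Y-flip y_m = 286.5273 − y_svg.

Shape 1 is a regular polygon drawn with `<polygon>`. Its stroke #ff00ff means engrave at S232, F4512. After flipping Y the toolpath is (55.0418,173.6101) → (16.1114,201.5788) → (30.6811,247.2466) → (78.6160,247.5022) → (93.6718,201.9923) → (55.0418,173.6101), returning to the start.

Shape 2 is a cubic bezier drawn with `<path>`. Its stroke #ff00ff means engrave at S232, F4512. After flipping Y the toolpath is (82.7587,77.9962) → (83.7958,86.8949) → (80.5233,99.6101) → (74.2376,114.4396) → (66.2354,129.6814) → (57.8130,143.6331) → (50.2670,154.5927) → (44.8939,160.8580) → (42.9903,160.7268).

Shape 3 is a quadratic bezier drawn with `<path>`. Its stroke #ff0000 means cut at S670, F698. After flipping Y the toolpath is (29.9390,45.7116) → (26.5125,36.3535) → (24.1640,28.4874) → (22.8935,22.1134) → (22.7009,17.2314) → (23.5863,13.8415) → (25.5497,11.9436) → (28.5911,11.5377) → (32.7104,12.6239).

Shape 4 is a quadratic bezier drawn with `<path>`. Its stroke #ff00ff means engrave at S232, F4512. After flipping Y the toolpath is (68.1350,195.3295) → (70.3956,187.8582) → (72.0398,181.3151) → (73.0676,175.7003) → (73.4790,171.0138) → (73.2740,167.2555) → (72.4526,164.4255) → (71.0147,162.5238) → (68.9605,161.5504).

Shape 5 is a regular polygon drawn with `<polygon>`. Its stroke #ff0000 means cut at S670, F698. After flipping Y the toolpath is (99.7166,194.0330) → (103.3064,192.1360) → (104.5034,188.2564) → (102.6064,184.6666) → (98.7268,183.4696) → (95.1370,185.3666) → (93.9400,189.2462) → (95.8370,192.8360) → (99.7166,194.0330), returning to the start.

Shape 6 is a rectangle drawn with `<polygon>`. Its stroke #ff00ff means engrave at S232, F4512. After flipping Y the toolpath is (29.1236,222.1880) → (66.7743,222.1880) → (66.7743,195.3026) → (29.1236,195.3026) → (29.1236,222.1880), returning to the start.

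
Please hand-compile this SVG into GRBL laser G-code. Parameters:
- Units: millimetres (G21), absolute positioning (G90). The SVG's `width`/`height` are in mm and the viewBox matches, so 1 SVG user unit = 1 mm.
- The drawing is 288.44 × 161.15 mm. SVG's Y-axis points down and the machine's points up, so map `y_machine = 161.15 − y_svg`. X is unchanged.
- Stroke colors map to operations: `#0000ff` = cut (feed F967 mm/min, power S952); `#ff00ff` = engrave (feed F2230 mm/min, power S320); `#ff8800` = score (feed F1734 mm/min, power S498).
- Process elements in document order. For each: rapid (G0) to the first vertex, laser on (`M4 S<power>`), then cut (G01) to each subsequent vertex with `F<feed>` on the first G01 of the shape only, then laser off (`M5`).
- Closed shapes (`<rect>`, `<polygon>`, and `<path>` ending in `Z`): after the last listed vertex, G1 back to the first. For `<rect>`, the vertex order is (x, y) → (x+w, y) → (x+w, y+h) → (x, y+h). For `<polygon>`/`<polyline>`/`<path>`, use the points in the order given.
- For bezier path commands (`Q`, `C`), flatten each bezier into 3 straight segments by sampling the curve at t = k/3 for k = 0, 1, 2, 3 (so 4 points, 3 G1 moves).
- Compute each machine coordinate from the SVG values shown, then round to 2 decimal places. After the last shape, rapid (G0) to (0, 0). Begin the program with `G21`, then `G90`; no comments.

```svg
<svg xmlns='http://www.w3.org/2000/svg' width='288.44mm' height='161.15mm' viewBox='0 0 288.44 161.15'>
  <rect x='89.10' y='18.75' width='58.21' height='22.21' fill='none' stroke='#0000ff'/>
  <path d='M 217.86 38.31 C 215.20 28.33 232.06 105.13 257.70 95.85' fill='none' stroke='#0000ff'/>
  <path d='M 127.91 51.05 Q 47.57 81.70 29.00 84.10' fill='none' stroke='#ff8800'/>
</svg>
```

G21
G90
G0 X89.10 Y142.40
M4 S952
G01 X147.31 Y142.40 F967
G01 X147.31 Y120.19
G01 X89.10 Y120.19
G01 X89.10 Y142.40
M5
G0 X217.86 Y122.84
M4 S952
G01 X221.31 Y110.30 F967
G01 X235.38 Y78.31
G01 X257.70 Y65.30
M5
G0 X127.91 Y110.10
M4 S498
G01 X81.21 Y92.81 F1734
G01 X48.24 Y81.79
G01 X29.00 Y77.05
M5
G0 X0.00 Y0.00

1 u = 1 mm; y_m = 161.15 − y.

[1] `<rect>` rectangle, #0000ff→cut S952 F967: (89.10,142.40) → (147.31,142.40) → (147.31,120.19) → (89.10,120.19) → (89.10,142.40) (closed)

[2] `<path>` cubic bezier, #0000ff→cut S952 F967: (217.86,122.84) → (221.31,110.30) → (235.38,78.31) → (257.70,65.30)

[3] `<path>` quadratic bezier, #ff8800→score S498 F1734: (127.91,110.10) → (81.21,92.81) → (48.24,81.79) → (29.00,77.05)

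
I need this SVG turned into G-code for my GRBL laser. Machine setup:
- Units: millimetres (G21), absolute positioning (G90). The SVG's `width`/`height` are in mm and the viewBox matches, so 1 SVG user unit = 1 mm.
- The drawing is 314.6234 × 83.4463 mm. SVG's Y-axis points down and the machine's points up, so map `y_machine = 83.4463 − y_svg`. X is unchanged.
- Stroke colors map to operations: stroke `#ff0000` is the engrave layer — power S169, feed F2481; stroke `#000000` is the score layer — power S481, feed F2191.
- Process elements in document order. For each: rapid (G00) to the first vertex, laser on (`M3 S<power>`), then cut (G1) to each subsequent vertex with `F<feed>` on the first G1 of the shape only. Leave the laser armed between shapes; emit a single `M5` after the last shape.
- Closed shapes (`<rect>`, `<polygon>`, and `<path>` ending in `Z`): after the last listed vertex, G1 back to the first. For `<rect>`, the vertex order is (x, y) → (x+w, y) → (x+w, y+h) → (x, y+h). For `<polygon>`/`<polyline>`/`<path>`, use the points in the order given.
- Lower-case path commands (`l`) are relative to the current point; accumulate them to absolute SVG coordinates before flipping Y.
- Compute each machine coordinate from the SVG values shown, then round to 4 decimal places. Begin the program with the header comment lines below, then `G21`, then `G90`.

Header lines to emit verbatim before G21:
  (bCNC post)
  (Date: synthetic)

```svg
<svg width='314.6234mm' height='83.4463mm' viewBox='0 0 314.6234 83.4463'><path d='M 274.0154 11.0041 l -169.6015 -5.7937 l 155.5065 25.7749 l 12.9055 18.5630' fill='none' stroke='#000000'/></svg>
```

(bCNC post)
(Date: synthetic)
G21
G90
G00 X274.0154 Y72.4422
M3 S481
G1 X104.4139 Y78.2359 F2191
G1 X259.9204 Y52.4610
G1 X272.8259 Y33.8980
M5

Since the viewBox matches the mm dimensions, user units are millimetres directly. The only transform is the Y-flip y_m = 83.4463 − y_svg.

Shape 1 is a open polyline drawn with `<path>`. Its stroke #000000 means score at S481, F2191. After flipping Y the toolpath is (274.0154,72.4422) → (104.4139,78.2359) → (259.9204,52.4610) → (272.8259,33.8980).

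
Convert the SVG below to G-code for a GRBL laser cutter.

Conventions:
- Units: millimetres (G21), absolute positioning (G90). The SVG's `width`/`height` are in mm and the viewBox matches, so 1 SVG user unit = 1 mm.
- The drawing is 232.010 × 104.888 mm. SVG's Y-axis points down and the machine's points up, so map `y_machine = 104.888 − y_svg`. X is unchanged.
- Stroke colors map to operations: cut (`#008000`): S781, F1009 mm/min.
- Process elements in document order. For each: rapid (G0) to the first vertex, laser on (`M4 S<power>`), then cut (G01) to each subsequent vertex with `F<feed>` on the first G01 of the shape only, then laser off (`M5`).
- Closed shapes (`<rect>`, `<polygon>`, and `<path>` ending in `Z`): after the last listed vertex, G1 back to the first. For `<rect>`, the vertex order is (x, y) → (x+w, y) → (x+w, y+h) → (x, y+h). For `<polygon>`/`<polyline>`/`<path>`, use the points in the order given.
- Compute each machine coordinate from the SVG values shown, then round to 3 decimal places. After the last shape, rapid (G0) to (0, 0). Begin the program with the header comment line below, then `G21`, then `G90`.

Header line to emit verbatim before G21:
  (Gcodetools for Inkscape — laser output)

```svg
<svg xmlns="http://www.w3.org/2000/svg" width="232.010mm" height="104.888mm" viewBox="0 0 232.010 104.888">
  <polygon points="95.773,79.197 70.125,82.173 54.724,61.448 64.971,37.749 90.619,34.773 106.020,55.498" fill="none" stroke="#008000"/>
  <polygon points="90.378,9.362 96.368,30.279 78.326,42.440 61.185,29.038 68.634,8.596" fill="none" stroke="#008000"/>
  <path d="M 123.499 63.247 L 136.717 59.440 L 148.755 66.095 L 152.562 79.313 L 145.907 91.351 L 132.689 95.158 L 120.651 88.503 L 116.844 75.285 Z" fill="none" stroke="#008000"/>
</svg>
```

Since the viewBox matches the mm dimensions, user units are millimetres directly. The only transform is the Y-flip y_m = 104.888 − y_svg.

Shape 1 is a regular polygon drawn with `<polygon>`. Its stroke #008000 means cut at S781, F1009. After flipping Y the toolpath is (95.773,25.691) → (70.125,22.715) → (54.724,43.440) → (64.971,67.139) → (90.619,70.115) → (106.020,49.390) → (95.773,25.691), returning to the start.

Shape 2 is a regular polygon drawn with `<polygon>`. Its stroke #008000 means cut at S781, F1009. After flipping Y the toolpath is (90.378,95.526) → (96.368,74.609) → (78.326,62.448) → (61.185,75.850) → (68.634,96.292) → (90.378,95.526), returning to the start.

Shape 3 is a regular polygon drawn with `<path>`. Its stroke #008000 means cut at S781, F1009. After flipping Y the toolpath is (123.499,41.641) → (136.717,45.448) → (148.755,38.793) → (152.562,25.575) → (145.907,13.537) → (132.689,9.730) → (120.651,16.385) → (116.844,29.603) → (123.499,41.641), returning to the start.

(Gcodetools for Inkscape — laser output)
G21
G90
G0 X95.773 Y25.691
M4 S781
G01 X70.125 Y22.715 F1009
G01 X54.724 Y43.440
G01 X64.971 Y67.139
G01 X90.619 Y70.115
G01 X106.020 Y49.390
G01 X95.773 Y25.691
M5
G0 X90.378 Y95.526
M4 S781
G01 X96.368 Y74.609 F1009
G01 X78.326 Y62.448
G01 X61.185 Y75.850
G01 X68.634 Y96.292
G01 X90.378 Y95.526
M5
G0 X123.499 Y41.641
M4 S781
G01 X136.717 Y45.448 F1009
G01 X148.755 Y38.793
G01 X152.562 Y25.575
G01 X145.907 Y13.537
G01 X132.689 Y9.730
G01 X120.651 Y16.385
G01 X116.844 Y29.603
G01 X123.499 Y41.641
M5
G0 X0.000 Y0.000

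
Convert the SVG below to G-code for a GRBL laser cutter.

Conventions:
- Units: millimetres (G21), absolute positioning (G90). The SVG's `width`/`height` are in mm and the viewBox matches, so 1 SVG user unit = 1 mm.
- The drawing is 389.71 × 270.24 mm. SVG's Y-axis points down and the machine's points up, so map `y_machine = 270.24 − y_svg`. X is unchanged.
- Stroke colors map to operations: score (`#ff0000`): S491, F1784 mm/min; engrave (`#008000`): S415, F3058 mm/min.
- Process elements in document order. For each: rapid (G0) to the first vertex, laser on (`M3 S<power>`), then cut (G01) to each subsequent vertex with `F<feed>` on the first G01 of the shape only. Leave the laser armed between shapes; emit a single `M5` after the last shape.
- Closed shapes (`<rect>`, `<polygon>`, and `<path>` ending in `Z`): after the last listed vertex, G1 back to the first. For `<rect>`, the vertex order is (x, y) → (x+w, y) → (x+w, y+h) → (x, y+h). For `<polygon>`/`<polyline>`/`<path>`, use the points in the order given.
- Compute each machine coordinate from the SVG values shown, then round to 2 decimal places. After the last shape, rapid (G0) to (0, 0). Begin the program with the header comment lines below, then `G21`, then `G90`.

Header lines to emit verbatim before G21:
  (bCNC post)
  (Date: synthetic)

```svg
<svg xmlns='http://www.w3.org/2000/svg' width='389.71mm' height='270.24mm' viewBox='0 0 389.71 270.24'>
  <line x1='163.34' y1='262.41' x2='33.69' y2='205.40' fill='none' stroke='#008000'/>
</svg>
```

(bCNC post)
(Date: synthetic)
G21
G90
G0 X163.34 Y7.83
M3 S415
G01 X33.69 Y64.84 F3058
M5
G0 X0.00 Y0.00

viewBox `0 0 389.71 270.24` with mm width/height → 1 unit = 1 mm. Flip: y_m = 270.24 − y_svg.

**Shape 1** — `<line>` line segment, stroke `#008000` → engrave (S415, F3058). Machine vertices: (163.34,7.83) → (33.69,64.84). Open path.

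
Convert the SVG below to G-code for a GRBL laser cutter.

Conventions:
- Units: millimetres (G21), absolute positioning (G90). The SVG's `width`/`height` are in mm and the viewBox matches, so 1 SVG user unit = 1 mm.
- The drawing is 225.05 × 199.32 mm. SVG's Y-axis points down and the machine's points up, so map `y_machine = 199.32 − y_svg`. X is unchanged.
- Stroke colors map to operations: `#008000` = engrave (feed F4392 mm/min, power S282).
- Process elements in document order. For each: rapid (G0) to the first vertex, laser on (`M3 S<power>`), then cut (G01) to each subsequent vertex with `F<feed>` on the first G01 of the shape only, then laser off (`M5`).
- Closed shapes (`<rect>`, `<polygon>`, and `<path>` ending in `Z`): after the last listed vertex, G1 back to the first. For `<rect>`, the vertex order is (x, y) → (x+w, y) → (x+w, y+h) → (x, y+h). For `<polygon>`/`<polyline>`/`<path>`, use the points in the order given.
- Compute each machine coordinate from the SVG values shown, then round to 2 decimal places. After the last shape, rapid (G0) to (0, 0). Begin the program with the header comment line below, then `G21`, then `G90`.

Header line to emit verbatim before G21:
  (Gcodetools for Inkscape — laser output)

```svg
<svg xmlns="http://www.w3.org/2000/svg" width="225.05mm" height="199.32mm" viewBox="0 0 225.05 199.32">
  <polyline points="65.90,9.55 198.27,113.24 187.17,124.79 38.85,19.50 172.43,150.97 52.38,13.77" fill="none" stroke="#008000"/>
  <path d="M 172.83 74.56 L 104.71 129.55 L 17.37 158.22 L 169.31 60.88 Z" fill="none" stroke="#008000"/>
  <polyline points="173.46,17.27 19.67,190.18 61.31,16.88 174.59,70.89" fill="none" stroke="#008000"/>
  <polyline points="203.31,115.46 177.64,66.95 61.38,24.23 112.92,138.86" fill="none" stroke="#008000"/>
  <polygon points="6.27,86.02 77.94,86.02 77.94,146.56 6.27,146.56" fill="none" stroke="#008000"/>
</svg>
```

(Gcodetools for Inkscape — laser output)
G21
G90
G0 X65.90 Y189.77
M3 S282
G01 X198.27 Y86.08 F4392
G01 X187.17 Y74.53
G01 X38.85 Y179.82
G01 X172.43 Y48.35
G01 X52.38 Y185.55
M5
G0 X172.83 Y124.76
M3 S282
G01 X104.71 Y69.77 F4392
G01 X17.37 Y41.10
G01 X169.31 Y138.44
G01 X172.83 Y124.76
M5
G0 X173.46 Y182.05
M3 S282
G01 X19.67 Y9.14 F4392
G01 X61.31 Y182.44
G01 X174.59 Y128.43
M5
G0 X203.31 Y83.86
M3 S282
G01 X177.64 Y132.37 F4392
G01 X61.38 Y175.09
G01 X112.92 Y60.46
M5
G0 X6.27 Y113.30
M3 S282
G01 X77.94 Y113.30 F4392
G01 X77.94 Y52.76
G01 X6.27 Y52.76
G01 X6.27 Y113.30
M5
G0 X0.00 Y0.00

viewBox `0 0 225.05 199.32` with mm width/height → 1 unit = 1 mm. Flip: y_m = 199.32 − y_svg.

**Shape 1** — `<polyline>` open polyline, stroke `#008000` → engrave (S282, F4392). Machine vertices: (65.90,189.77) → (198.27,86.08) → (187.17,74.53) → (38.85,179.82) → (172.43,48.35) → (52.38,185.55). Open path.

**Shape 2** — `<path>` closed polygon, stroke `#008000` → engrave (S282, F4392). Machine vertices: (172.83,124.76) → (104.71,69.77) → (17.37,41.10) → (169.31,138.44) → (172.83,124.76). Closed: final G1 returns to the first vertex.

**Shape 3** — `<polyline>` open polyline, stroke `#008000` → engrave (S282, F4392). Machine vertices: (173.46,182.05) → (19.67,9.14) → (61.31,182.44) → (174.59,128.43). Open path.

**Shape 4** — `<polyline>` open polyline, stroke `#008000` → engrave (S282, F4392). Machine vertices: (203.31,83.86) → (177.64,132.37) → (61.38,175.09) → (112.92,60.46). Open path.

**Shape 5** — `<polygon>` rectangle, stroke `#008000` → engrave (S282, F4392). Machine vertices: (6.27,113.30) → (77.94,113.30) → (77.94,52.76) → (6.27,52.76) → (6.27,113.30). Closed: final G1 returns to the first vertex.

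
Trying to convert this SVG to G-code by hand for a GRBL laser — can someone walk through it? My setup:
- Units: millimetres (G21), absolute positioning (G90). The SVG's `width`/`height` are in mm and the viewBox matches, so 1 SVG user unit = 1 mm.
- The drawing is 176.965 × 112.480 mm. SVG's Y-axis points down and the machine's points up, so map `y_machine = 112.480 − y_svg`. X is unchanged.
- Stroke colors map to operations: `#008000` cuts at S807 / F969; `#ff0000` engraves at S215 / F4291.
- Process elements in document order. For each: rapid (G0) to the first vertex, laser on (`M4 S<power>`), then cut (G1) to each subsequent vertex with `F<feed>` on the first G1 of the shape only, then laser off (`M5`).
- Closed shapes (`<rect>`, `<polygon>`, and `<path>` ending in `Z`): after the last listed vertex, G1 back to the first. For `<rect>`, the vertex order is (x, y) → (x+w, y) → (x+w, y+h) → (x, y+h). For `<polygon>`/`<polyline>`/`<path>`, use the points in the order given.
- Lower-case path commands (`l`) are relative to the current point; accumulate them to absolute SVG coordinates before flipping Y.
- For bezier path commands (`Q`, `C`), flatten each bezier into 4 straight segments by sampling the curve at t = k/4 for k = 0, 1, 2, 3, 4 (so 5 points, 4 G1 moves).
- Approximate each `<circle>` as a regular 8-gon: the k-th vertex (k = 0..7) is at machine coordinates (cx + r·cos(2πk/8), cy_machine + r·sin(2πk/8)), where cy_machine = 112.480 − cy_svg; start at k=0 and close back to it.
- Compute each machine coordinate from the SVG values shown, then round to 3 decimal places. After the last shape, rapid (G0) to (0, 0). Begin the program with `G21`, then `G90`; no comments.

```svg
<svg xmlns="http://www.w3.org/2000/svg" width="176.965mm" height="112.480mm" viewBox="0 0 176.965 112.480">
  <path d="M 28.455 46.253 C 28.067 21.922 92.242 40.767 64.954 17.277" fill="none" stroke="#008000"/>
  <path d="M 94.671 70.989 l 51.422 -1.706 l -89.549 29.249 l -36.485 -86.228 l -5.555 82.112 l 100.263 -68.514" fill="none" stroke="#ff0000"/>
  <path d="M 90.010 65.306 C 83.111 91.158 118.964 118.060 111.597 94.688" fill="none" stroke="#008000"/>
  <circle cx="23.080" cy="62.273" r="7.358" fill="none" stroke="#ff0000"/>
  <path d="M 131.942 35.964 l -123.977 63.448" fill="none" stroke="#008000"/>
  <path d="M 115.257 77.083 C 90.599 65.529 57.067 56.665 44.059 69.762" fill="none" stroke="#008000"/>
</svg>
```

G21
G90
G0 X28.455 Y66.227
M4 S807
G1 X37.832 Y77.716 F969
G1 X56.792 Y81.030
G1 X70.709 Y84.187
G1 X64.954 Y95.203
M5
G0 X94.671 Y41.491
M4 S215
G1 X146.093 Y43.197 F4291
G1 X56.544 Y13.948
G1 X20.059 Y100.176
G1 X14.504 Y18.064
G1 X114.767 Y86.578
M5
G0 X90.010 Y47.174
M4 S807
G1 X91.508 Y28.390 F969
G1 X100.979 Y14.024
G1 X110.362 Y8.887
G1 X111.597 Y17.792
M5
G0 X30.438 Y50.207
M4 S215
G1 X28.283 Y55.410 F4291
G1 X23.080 Y57.565
G1 X17.877 Y55.410
G1 X15.722 Y50.207
G1 X17.877 Y45.004
G1 X23.080 Y42.849
G1 X28.283 Y45.004
G1 X30.438 Y50.207
M5
G0 X131.942 Y76.516
M4 S807
G1 X7.965 Y13.068 F969
M5
G0 X115.257 Y35.397
M4 S807
G1 X95.559 Y43.257 F969
G1 X75.289 Y48.302
G1 X57.204 Y48.724
G1 X44.059 Y42.718
M5
G0 X0.000 Y0.000

Since the viewBox matches the mm dimensions, user units are millimetres directly. The only transform is the Y-flip y_m = 112.480 − y_svg.

Shape 1 is a cubic bezier drawn with `<path>`. Its stroke #008000 means cut at S807, F969. After flipping Y the toolpath is (28.455,66.227) → (37.832,77.716) → (56.792,81.030) → (70.709,84.187) → (64.954,95.203).

Shape 2 is a open polyline drawn with `<path>`. Its stroke #ff0000 means engrave at S215, F4291. After flipping Y the toolpath is (94.671,41.491) → (146.093,43.197) → (56.544,13.948) → (20.059,100.176) → (14.504,18.064) → (114.767,86.578).

Shape 3 is a cubic bezier drawn with `<path>`. Its stroke #008000 means cut at S807, F969. After flipping Y the toolpath is (90.010,47.174) → (91.508,28.390) → (100.979,14.024) → (110.362,8.887) → (111.597,17.792).

Shape 4 is a circle drawn with `<circle>`. Its stroke #ff0000 means engrave at S215, F4291. After flipping Y the toolpath is (30.438,50.207) → (28.283,55.410) → (23.080,57.565) → (17.877,55.410) → (15.722,50.207) → (17.877,45.004) → (23.080,42.849) → (28.283,45.004) → (30.438,50.207), returning to the start.

Shape 5 is a line segment drawn with `<path>`. Its stroke #008000 means cut at S807, F969. After flipping Y the toolpath is (131.942,76.516) → (7.965,13.068).

Shape 6 is a cubic bezier drawn with `<path>`. Its stroke #008000 means cut at S807, F969. After flipping Y the toolpath is (115.257,35.397) → (95.559,43.257) → (75.289,48.302) → (57.204,48.724) → (44.059,42.718).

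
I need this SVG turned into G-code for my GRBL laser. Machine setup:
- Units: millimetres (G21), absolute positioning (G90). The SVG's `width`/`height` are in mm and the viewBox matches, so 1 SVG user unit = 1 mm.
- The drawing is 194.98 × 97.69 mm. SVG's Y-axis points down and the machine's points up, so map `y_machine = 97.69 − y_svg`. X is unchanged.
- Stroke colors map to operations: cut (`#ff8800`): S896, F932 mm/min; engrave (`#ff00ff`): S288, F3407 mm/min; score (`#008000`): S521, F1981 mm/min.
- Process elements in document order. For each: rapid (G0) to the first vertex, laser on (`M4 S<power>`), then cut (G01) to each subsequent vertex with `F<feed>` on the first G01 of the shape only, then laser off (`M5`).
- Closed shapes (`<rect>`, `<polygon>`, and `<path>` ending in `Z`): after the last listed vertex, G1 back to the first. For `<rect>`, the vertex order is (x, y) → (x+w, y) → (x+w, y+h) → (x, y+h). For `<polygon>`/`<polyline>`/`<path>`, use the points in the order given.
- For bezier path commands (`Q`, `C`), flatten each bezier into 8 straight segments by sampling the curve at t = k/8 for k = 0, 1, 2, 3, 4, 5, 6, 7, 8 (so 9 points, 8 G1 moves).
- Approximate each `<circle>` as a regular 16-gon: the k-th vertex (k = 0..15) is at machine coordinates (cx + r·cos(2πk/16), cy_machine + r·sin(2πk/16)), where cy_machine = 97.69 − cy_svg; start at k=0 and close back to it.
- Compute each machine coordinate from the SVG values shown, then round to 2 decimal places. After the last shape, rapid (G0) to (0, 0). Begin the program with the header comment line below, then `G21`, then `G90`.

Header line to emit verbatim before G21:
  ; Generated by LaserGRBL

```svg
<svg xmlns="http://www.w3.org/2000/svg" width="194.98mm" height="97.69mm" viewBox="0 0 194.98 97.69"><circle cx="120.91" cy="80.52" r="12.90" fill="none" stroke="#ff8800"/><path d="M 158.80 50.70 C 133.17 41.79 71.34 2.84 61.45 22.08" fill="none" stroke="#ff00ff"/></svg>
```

viewBox `0 0 194.98 97.69` with mm width/height → 1 unit = 1 mm. Flip: y_m = 97.69 − y_svg.

**Shape 1** — `<circle>` circle, stroke `#ff8800` → cut (S896, F932). Machine vertices: (133.81,17.17) → (132.83,22.11) → (130.03,26.29) → (125.85,29.09) → (120.91,30.07) → (115.97,29.09) → (111.79,26.29) → (108.99,22.11) → (108.01,17.17) → (108.99,12.23) → (111.79,8.05) → (115.97,5.25) → (120.91,4.27) → (125.85,5.25) → (130.03,8.05) → (132.83,12.23) → (133.81,17.17). Closed: final G1 returns to the first vertex.

**Shape 2** — `<path>` cubic bezier, stroke `#ff00ff` → engrave (S288, F3407). Control points (SVG): P0=(158.80,50.70), P1=(133.17,41.79), P2=(71.34,2.84), P3=(61.45,22.08); sampled at t=k/8. Machine vertices: (158.80,46.99) → (147.66,51.57) → (134.17,57.93) → (119.34,65.03) → (104.22,71.86) → (89.84,77.36) → (77.23,80.51) → (67.42,80.27) → (61.45,75.61). Open path.

; Generated by LaserGRBL
G21
G90
G0 X133.81 Y17.17
M4 S896
G01 X132.83 Y22.11 F932
G01 X130.03 Y26.29
G01 X125.85 Y29.09
G01 X120.91 Y30.07
G01 X115.97 Y29.09
G01 X111.79 Y26.29
G01 X108.99 Y22.11
G01 X108.01 Y17.17
G01 X108.99 Y12.23
G01 X111.79 Y8.05
G01 X115.97 Y5.25
G01 X120.91 Y4.27
G01 X125.85 Y5.25
G01 X130.03 Y8.05
G01 X132.83 Y12.23
G01 X133.81 Y17.17
M5
G0 X158.80 Y46.99
M4 S288
G01 X147.66 Y51.57 F3407
G01 X134.17 Y57.93
G01 X119.34 Y65.03
G01 X104.22 Y71.86
G01 X89.84 Y77.36
G01 X77.23 Y80.51
G01 X67.42 Y80.27
G01 X61.45 Y75.61
M5
G0 X0.00 Y0.00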